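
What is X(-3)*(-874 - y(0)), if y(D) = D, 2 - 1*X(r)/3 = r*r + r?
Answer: 10488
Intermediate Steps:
X(r) = 6 - 3*r - 3*r² (X(r) = 6 - 3*(r*r + r) = 6 - 3*(r² + r) = 6 - 3*(r + r²) = 6 + (-3*r - 3*r²) = 6 - 3*r - 3*r²)
X(-3)*(-874 - y(0)) = (6 - 3*(-3) - 3*(-3)²)*(-874 - 1*0) = (6 + 9 - 3*9)*(-874 + 0) = (6 + 9 - 27)*(-874) = -12*(-874) = 10488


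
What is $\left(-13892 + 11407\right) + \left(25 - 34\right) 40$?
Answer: $-2845$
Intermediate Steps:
$\left(-13892 + 11407\right) + \left(25 - 34\right) 40 = -2485 - 360 = -2845$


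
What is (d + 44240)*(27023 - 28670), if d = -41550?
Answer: -4430430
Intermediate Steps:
(d + 44240)*(27023 - 28670) = (-41550 + 44240)*(27023 - 28670) = 2690*(-1647) = -4430430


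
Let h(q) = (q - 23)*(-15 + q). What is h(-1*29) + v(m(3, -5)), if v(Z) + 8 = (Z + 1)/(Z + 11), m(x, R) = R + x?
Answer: 20519/9 ≈ 2279.9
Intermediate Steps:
h(q) = (-23 + q)*(-15 + q)
v(Z) = -8 + (1 + Z)/(11 + Z) (v(Z) = -8 + (Z + 1)/(Z + 11) = -8 + (1 + Z)/(11 + Z))
h(-1*29) + v(m(3, -5)) = (345 + (-1*29)**2 - (-38)*29) + (-87 - 7*(-5 + 3))/(11 + (-5 + 3)) = (345 + (-29)**2 - 38*(-29)) + (-87 - 7*(-2))/(11 - 2) = (345 + 841 + 1102) + (-87 + 14)/9 = 2288 + (1/9)*(-73) = 2288 - 73/9 = 20519/9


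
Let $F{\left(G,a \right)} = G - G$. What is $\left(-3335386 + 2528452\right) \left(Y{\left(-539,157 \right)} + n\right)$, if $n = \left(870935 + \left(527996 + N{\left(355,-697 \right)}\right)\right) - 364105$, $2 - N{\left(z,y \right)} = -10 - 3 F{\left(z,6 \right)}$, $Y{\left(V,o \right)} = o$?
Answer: $-835172655330$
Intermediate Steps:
$F{\left(G,a \right)} = 0$
$N{\left(z,y \right)} = 12$ ($N{\left(z,y \right)} = 2 - \left(-10 - 0\right) = 2 - \left(-10 + 0\right) = 2 - -10 = 2 + 10 = 12$)
$n = 1034838$ ($n = \left(870935 + \left(527996 + 12\right)\right) - 364105 = \left(870935 + 528008\right) - 364105 = 1398943 - 364105 = 1034838$)
$\left(-3335386 + 2528452\right) \left(Y{\left(-539,157 \right)} + n\right) = \left(-3335386 + 2528452\right) \left(157 + 1034838\right) = \left(-806934\right) 1034995 = -835172655330$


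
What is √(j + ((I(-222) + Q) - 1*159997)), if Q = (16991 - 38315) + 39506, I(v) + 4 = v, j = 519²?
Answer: 2*√31830 ≈ 356.82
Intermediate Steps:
j = 269361
I(v) = -4 + v
Q = 18182 (Q = -21324 + 39506 = 18182)
√(j + ((I(-222) + Q) - 1*159997)) = √(269361 + (((-4 - 222) + 18182) - 1*159997)) = √(269361 + ((-226 + 18182) - 159997)) = √(269361 + (17956 - 159997)) = √(269361 - 142041) = √127320 = 2*√31830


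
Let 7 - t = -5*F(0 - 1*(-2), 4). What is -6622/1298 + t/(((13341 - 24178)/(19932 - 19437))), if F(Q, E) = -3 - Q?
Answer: -2736247/639383 ≈ -4.2795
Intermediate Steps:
t = -18 (t = 7 - (-5)*(-3 - (0 - 1*(-2))) = 7 - (-5)*(-3 - (0 + 2)) = 7 - (-5)*(-3 - 1*2) = 7 - (-5)*(-3 - 2) = 7 - (-5)*(-5) = 7 - 1*25 = 7 - 25 = -18)
-6622/1298 + t/(((13341 - 24178)/(19932 - 19437))) = -6622/1298 - 18*(19932 - 19437)/(13341 - 24178) = -6622*1/1298 - 18/((-10837/495)) = -301/59 - 18/((-10837*1/495)) = -301/59 - 18/(-10837/495) = -301/59 - 18*(-495/10837) = -301/59 + 8910/10837 = -2736247/639383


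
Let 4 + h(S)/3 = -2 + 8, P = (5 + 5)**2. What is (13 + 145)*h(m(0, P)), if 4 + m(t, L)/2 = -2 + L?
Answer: 948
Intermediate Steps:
P = 100 (P = 10**2 = 100)
m(t, L) = -12 + 2*L (m(t, L) = -8 + 2*(-2 + L) = -8 + (-4 + 2*L) = -12 + 2*L)
h(S) = 6 (h(S) = -12 + 3*(-2 + 8) = -12 + 3*6 = -12 + 18 = 6)
(13 + 145)*h(m(0, P)) = (13 + 145)*6 = 158*6 = 948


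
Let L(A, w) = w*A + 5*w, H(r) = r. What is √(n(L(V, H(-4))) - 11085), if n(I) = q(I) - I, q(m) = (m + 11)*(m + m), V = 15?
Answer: √35 ≈ 5.9161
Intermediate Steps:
L(A, w) = 5*w + A*w (L(A, w) = A*w + 5*w = 5*w + A*w)
q(m) = 2*m*(11 + m) (q(m) = (11 + m)*(2*m) = 2*m*(11 + m))
n(I) = -I + 2*I*(11 + I) (n(I) = 2*I*(11 + I) - I = -I + 2*I*(11 + I))
√(n(L(V, H(-4))) - 11085) = √((-4*(5 + 15))*(21 + 2*(-4*(5 + 15))) - 11085) = √((-4*20)*(21 + 2*(-4*20)) - 11085) = √(-80*(21 + 2*(-80)) - 11085) = √(-80*(21 - 160) - 11085) = √(-80*(-139) - 11085) = √(11120 - 11085) = √35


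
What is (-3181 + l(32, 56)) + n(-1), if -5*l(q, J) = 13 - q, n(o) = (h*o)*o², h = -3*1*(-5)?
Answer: -15961/5 ≈ -3192.2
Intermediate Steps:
h = 15 (h = -3*(-5) = 15)
n(o) = 15*o³ (n(o) = (15*o)*o² = 15*o³)
l(q, J) = -13/5 + q/5 (l(q, J) = -(13 - q)/5 = -13/5 + q/5)
(-3181 + l(32, 56)) + n(-1) = (-3181 + (-13/5 + (⅕)*32)) + 15*(-1)³ = (-3181 + (-13/5 + 32/5)) + 15*(-1) = (-3181 + 19/5) - 15 = -15886/5 - 15 = -15961/5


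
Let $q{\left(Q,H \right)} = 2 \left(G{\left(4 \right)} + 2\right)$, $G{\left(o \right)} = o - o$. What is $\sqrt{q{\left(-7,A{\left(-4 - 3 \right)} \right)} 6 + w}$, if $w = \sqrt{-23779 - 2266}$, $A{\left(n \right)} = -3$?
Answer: $\sqrt{24 + i \sqrt{26045}} \approx 9.6737 + 8.3414 i$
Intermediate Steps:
$G{\left(o \right)} = 0$
$q{\left(Q,H \right)} = 4$ ($q{\left(Q,H \right)} = 2 \left(0 + 2\right) = 2 \cdot 2 = 4$)
$w = i \sqrt{26045}$ ($w = \sqrt{-26045} = i \sqrt{26045} \approx 161.38 i$)
$\sqrt{q{\left(-7,A{\left(-4 - 3 \right)} \right)} 6 + w} = \sqrt{4 \cdot 6 + i \sqrt{26045}} = \sqrt{24 + i \sqrt{26045}}$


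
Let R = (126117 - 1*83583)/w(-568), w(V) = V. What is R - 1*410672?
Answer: -116652115/284 ≈ -4.1075e+5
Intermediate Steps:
R = -21267/284 (R = (126117 - 1*83583)/(-568) = (126117 - 83583)*(-1/568) = 42534*(-1/568) = -21267/284 ≈ -74.884)
R - 1*410672 = -21267/284 - 1*410672 = -21267/284 - 410672 = -116652115/284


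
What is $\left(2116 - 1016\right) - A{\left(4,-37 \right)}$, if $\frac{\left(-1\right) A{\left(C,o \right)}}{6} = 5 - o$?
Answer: $1352$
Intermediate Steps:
$A{\left(C,o \right)} = -30 + 6 o$ ($A{\left(C,o \right)} = - 6 \left(5 - o\right) = -30 + 6 o$)
$\left(2116 - 1016\right) - A{\left(4,-37 \right)} = \left(2116 - 1016\right) - \left(-30 + 6 \left(-37\right)\right) = 1100 - \left(-30 - 222\right) = 1100 - -252 = 1100 + 252 = 1352$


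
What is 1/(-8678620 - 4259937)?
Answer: -1/12938557 ≈ -7.7288e-8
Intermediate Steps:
1/(-8678620 - 4259937) = 1/(-12938557) = -1/12938557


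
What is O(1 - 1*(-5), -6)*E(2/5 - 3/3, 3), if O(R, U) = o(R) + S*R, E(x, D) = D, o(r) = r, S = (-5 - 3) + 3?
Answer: -72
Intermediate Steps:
S = -5 (S = -8 + 3 = -5)
O(R, U) = -4*R (O(R, U) = R - 5*R = -4*R)
O(1 - 1*(-5), -6)*E(2/5 - 3/3, 3) = -4*(1 - 1*(-5))*3 = -4*(1 + 5)*3 = -4*6*3 = -24*3 = -72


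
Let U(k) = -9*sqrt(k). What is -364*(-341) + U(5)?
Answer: 124124 - 9*sqrt(5) ≈ 1.2410e+5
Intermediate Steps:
-364*(-341) + U(5) = -364*(-341) - 9*sqrt(5) = 124124 - 9*sqrt(5)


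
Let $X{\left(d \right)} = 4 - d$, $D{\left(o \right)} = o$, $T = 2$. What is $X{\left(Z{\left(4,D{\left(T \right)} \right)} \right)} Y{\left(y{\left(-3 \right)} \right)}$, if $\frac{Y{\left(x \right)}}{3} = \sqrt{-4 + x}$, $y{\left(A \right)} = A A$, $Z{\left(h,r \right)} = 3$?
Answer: $3 \sqrt{5} \approx 6.7082$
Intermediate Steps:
$y{\left(A \right)} = A^{2}$
$Y{\left(x \right)} = 3 \sqrt{-4 + x}$
$X{\left(Z{\left(4,D{\left(T \right)} \right)} \right)} Y{\left(y{\left(-3 \right)} \right)} = \left(4 - 3\right) 3 \sqrt{-4 + \left(-3\right)^{2}} = \left(4 - 3\right) 3 \sqrt{-4 + 9} = 1 \cdot 3 \sqrt{5} = 3 \sqrt{5}$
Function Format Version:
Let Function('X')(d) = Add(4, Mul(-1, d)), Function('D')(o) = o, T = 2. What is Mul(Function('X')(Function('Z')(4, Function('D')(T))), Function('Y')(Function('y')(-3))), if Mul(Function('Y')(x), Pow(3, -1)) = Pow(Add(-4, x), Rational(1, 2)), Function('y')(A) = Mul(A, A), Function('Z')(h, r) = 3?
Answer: Mul(3, Pow(5, Rational(1, 2))) ≈ 6.7082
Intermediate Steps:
Function('y')(A) = Pow(A, 2)
Function('Y')(x) = Mul(3, Pow(Add(-4, x), Rational(1, 2)))
Mul(Function('X')(Function('Z')(4, Function('D')(T))), Function('Y')(Function('y')(-3))) = Mul(Add(4, Mul(-1, 3)), Mul(3, Pow(Add(-4, Pow(-3, 2)), Rational(1, 2)))) = Mul(Add(4, -3), Mul(3, Pow(Add(-4, 9), Rational(1, 2)))) = Mul(1, Mul(3, Pow(5, Rational(1, 2)))) = Mul(3, Pow(5, Rational(1, 2)))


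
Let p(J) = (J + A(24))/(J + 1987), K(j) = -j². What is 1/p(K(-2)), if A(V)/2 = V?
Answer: 1983/44 ≈ 45.068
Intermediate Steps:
A(V) = 2*V
p(J) = (48 + J)/(1987 + J) (p(J) = (J + 2*24)/(J + 1987) = (J + 48)/(1987 + J) = (48 + J)/(1987 + J))
1/p(K(-2)) = 1/((48 - 1*(-2)²)/(1987 - 1*(-2)²)) = 1/((48 - 1*4)/(1987 - 1*4)) = 1/((48 - 4)/(1987 - 4)) = 1/(44/1983) = 1983/44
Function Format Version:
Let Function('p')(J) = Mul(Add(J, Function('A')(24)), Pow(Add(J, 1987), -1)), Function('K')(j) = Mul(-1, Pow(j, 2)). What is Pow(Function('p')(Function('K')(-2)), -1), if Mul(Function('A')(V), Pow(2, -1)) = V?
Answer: Rational(1983, 44) ≈ 45.068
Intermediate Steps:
Function('A')(V) = Mul(2, V)
Function('p')(J) = Mul(Pow(Add(1987, J), -1), Add(48, J)) (Function('p')(J) = Mul(Add(J, Mul(2, 24)), Pow(Add(J, 1987), -1)) = Mul(Add(J, 48), Pow(Add(1987, J), -1)) = Mul(Add(48, J), Pow(Add(1987, J), -1)) = Mul(Pow(Add(1987, J), -1), Add(48, J)))
Pow(Function('p')(Function('K')(-2)), -1) = Pow(Mul(Pow(Add(1987, Mul(-1, Pow(-2, 2))), -1), Add(48, Mul(-1, Pow(-2, 2)))), -1) = Pow(Mul(Pow(Add(1987, Mul(-1, 4)), -1), Add(48, Mul(-1, 4))), -1) = Pow(Mul(Pow(Add(1987, -4), -1), Add(48, -4)), -1) = Pow(Mul(Pow(1983, -1), 44), -1) = Pow(Mul(Rational(1, 1983), 44), -1) = Pow(Rational(44, 1983), -1) = Rational(1983, 44)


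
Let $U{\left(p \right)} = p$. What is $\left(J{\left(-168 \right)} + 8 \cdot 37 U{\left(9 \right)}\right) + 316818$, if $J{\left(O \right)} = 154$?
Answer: $319636$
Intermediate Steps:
$\left(J{\left(-168 \right)} + 8 \cdot 37 U{\left(9 \right)}\right) + 316818 = \left(154 + 8 \cdot 37 \cdot 9\right) + 316818 = \left(154 + 296 \cdot 9\right) + 316818 = \left(154 + 2664\right) + 316818 = 2818 + 316818 = 319636$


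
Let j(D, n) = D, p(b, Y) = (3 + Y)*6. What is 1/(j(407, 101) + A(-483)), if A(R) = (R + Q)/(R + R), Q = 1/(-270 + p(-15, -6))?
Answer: 278208/113369761 ≈ 0.0024540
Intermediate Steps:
p(b, Y) = 18 + 6*Y
Q = -1/288 (Q = 1/(-270 + (18 + 6*(-6))) = 1/(-270 + (18 - 36)) = 1/(-270 - 18) = 1/(-288) = -1/288 ≈ -0.0034722)
A(R) = (-1/288 + R)/(2*R) (A(R) = (R - 1/288)/(R + R) = (-1/288 + R)/((2*R)) = (-1/288 + R)*(1/(2*R)) = (-1/288 + R)/(2*R))
1/(j(407, 101) + A(-483)) = 1/(407 + (1/576)*(-1 + 288*(-483))/(-483)) = 1/(407 + (1/576)*(-1/483)*(-1 - 139104)) = 1/(407 + (1/576)*(-1/483)*(-139105)) = 1/(407 + 139105/278208) = 1/(113369761/278208) = 278208/113369761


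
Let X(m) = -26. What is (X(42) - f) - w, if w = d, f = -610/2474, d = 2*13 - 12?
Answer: -49175/1237 ≈ -39.753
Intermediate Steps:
d = 14 (d = 26 - 12 = 14)
f = -305/1237 (f = -610*1/2474 = -305/1237 ≈ -0.24656)
w = 14
(X(42) - f) - w = (-26 - 1*(-305/1237)) - 1*14 = (-26 + 305/1237) - 14 = -31857/1237 - 14 = -49175/1237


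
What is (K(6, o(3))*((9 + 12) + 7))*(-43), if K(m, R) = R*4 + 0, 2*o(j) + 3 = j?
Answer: 0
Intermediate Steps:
o(j) = -3/2 + j/2
K(m, R) = 4*R (K(m, R) = 4*R + 0 = 4*R)
(K(6, o(3))*((9 + 12) + 7))*(-43) = ((4*(-3/2 + (½)*3))*((9 + 12) + 7))*(-43) = ((4*(-3/2 + 3/2))*(21 + 7))*(-43) = ((4*0)*28)*(-43) = (0*28)*(-43) = 0*(-43) = 0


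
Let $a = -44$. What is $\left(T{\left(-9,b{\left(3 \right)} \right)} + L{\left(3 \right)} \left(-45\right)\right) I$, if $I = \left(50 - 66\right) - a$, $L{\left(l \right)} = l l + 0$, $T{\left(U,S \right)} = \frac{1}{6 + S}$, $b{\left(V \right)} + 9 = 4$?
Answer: $-11312$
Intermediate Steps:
$b{\left(V \right)} = -5$ ($b{\left(V \right)} = -9 + 4 = -5$)
$L{\left(l \right)} = l^{2}$ ($L{\left(l \right)} = l^{2} + 0 = l^{2}$)
$I = 28$ ($I = \left(50 - 66\right) - -44 = \left(50 - 66\right) + 44 = -16 + 44 = 28$)
$\left(T{\left(-9,b{\left(3 \right)} \right)} + L{\left(3 \right)} \left(-45\right)\right) I = \left(\frac{1}{6 - 5} + 3^{2} \left(-45\right)\right) 28 = \left(1^{-1} + 9 \left(-45\right)\right) 28 = \left(1 - 405\right) 28 = \left(-404\right) 28 = -11312$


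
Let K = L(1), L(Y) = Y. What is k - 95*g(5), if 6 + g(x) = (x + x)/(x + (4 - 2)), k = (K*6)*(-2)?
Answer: 2956/7 ≈ 422.29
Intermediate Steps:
K = 1
k = -12 (k = (1*6)*(-2) = 6*(-2) = -12)
g(x) = -6 + 2*x/(2 + x) (g(x) = -6 + (x + x)/(x + (4 - 2)) = -6 + (2*x)/(x + 2) = -6 + (2*x)/(2 + x) = -6 + 2*x/(2 + x))
k - 95*g(5) = -12 - 380*(-3 - 1*5)/(2 + 5) = -12 - 380*(-3 - 5)/7 = -12 - 380*(-8)/7 = -12 - 95*(-32/7) = -12 + 3040/7 = 2956/7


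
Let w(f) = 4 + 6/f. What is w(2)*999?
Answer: 6993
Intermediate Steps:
w(2)*999 = (4 + 6/2)*999 = (4 + 6*(½))*999 = (4 + 3)*999 = 7*999 = 6993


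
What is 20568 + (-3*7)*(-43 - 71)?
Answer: 22962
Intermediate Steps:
20568 + (-3*7)*(-43 - 71) = 20568 - 21*(-114) = 20568 + 2394 = 22962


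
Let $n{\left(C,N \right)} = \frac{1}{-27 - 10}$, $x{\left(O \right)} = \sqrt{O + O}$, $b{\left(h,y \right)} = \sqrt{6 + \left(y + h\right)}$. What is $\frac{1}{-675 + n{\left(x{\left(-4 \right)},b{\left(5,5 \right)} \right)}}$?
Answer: $- \frac{37}{24976} \approx -0.0014814$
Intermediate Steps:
$b{\left(h,y \right)} = \sqrt{6 + h + y}$ ($b{\left(h,y \right)} = \sqrt{6 + \left(h + y\right)} = \sqrt{6 + h + y}$)
$x{\left(O \right)} = \sqrt{2} \sqrt{O}$ ($x{\left(O \right)} = \sqrt{2 O} = \sqrt{2} \sqrt{O}$)
$n{\left(C,N \right)} = - \frac{1}{37}$ ($n{\left(C,N \right)} = \frac{1}{-37} = - \frac{1}{37}$)
$\frac{1}{-675 + n{\left(x{\left(-4 \right)},b{\left(5,5 \right)} \right)}} = \frac{1}{-675 - \frac{1}{37}} = \frac{1}{- \frac{24976}{37}} = - \frac{37}{24976}$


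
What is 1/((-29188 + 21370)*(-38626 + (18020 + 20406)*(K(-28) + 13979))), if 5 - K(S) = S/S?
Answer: -1/4200393527976 ≈ -2.3807e-13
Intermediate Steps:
K(S) = 4 (K(S) = 5 - S/S = 5 - 1*1 = 5 - 1 = 4)
1/((-29188 + 21370)*(-38626 + (18020 + 20406)*(K(-28) + 13979))) = 1/((-29188 + 21370)*(-38626 + (18020 + 20406)*(4 + 13979))) = 1/(-7818*(-38626 + 38426*13983)) = 1/(-7818*(-38626 + 537310758)) = 1/(-7818*537272132) = 1/(-4200393527976) = -1/4200393527976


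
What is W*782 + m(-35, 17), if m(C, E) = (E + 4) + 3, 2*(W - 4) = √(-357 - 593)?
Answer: 3152 + 1955*I*√38 ≈ 3152.0 + 12051.0*I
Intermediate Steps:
W = 4 + 5*I*√38/2 (W = 4 + √(-357 - 593)/2 = 4 + √(-950)/2 = 4 + (5*I*√38)/2 = 4 + 5*I*√38/2 ≈ 4.0 + 15.411*I)
m(C, E) = 7 + E (m(C, E) = (4 + E) + 3 = 7 + E)
W*782 + m(-35, 17) = (4 + 5*I*√38/2)*782 + (7 + 17) = (3128 + 1955*I*√38) + 24 = 3152 + 1955*I*√38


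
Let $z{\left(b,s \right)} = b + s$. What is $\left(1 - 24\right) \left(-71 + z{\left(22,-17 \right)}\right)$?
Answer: $1518$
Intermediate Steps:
$\left(1 - 24\right) \left(-71 + z{\left(22,-17 \right)}\right) = \left(1 - 24\right) \left(-71 + \left(22 - 17\right)\right) = \left(1 - 24\right) \left(-71 + 5\right) = \left(-23\right) \left(-66\right) = 1518$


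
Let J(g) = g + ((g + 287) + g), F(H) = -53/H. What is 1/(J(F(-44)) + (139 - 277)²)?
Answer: 44/850723 ≈ 5.1721e-5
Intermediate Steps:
J(g) = 287 + 3*g (J(g) = g + ((287 + g) + g) = g + (287 + 2*g) = 287 + 3*g)
1/(J(F(-44)) + (139 - 277)²) = 1/((287 + 3*(-53/(-44))) + (139 - 277)²) = 1/((287 + 3*(-53*(-1/44))) + (-138)²) = 1/((287 + 3*(53/44)) + 19044) = 1/((287 + 159/44) + 19044) = 1/(12787/44 + 19044) = 1/(850723/44) = 44/850723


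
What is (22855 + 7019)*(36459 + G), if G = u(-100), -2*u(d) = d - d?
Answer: 1089176166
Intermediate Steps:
u(d) = 0 (u(d) = -(d - d)/2 = -½*0 = 0)
G = 0
(22855 + 7019)*(36459 + G) = (22855 + 7019)*(36459 + 0) = 29874*36459 = 1089176166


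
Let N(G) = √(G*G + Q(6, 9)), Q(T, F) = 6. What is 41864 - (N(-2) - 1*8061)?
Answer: 49925 - √10 ≈ 49922.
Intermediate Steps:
N(G) = √(6 + G²) (N(G) = √(G*G + 6) = √(G² + 6) = √(6 + G²))
41864 - (N(-2) - 1*8061) = 41864 - (√(6 + (-2)²) - 1*8061) = 41864 - (√(6 + 4) - 8061) = 41864 - (√10 - 8061) = 41864 - (-8061 + √10) = 41864 + (8061 - √10) = 49925 - √10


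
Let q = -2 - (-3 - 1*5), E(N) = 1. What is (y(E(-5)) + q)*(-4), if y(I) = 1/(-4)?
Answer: -23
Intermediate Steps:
y(I) = -¼
q = 6 (q = -2 - (-3 - 5) = -2 - 1*(-8) = -2 + 8 = 6)
(y(E(-5)) + q)*(-4) = (-¼ + 6)*(-4) = (23/4)*(-4) = -23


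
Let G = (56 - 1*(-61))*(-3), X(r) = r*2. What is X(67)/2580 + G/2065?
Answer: -62887/532770 ≈ -0.11804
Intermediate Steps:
X(r) = 2*r
G = -351 (G = (56 + 61)*(-3) = 117*(-3) = -351)
X(67)/2580 + G/2065 = (2*67)/2580 - 351/2065 = 134*(1/2580) - 351*1/2065 = 67/1290 - 351/2065 = -62887/532770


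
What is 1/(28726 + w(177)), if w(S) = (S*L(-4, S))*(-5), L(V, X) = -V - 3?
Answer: 1/27841 ≈ 3.5918e-5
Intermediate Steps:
L(V, X) = -3 - V
w(S) = -5*S (w(S) = (S*(-3 - 1*(-4)))*(-5) = (S*(-3 + 4))*(-5) = (S*1)*(-5) = S*(-5) = -5*S)
1/(28726 + w(177)) = 1/(28726 - 5*177) = 1/(28726 - 885) = 1/27841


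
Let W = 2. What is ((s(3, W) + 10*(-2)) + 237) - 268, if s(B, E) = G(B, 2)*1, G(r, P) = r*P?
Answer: -45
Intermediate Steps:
G(r, P) = P*r
s(B, E) = 2*B (s(B, E) = (2*B)*1 = 2*B)
((s(3, W) + 10*(-2)) + 237) - 268 = ((2*3 + 10*(-2)) + 237) - 268 = ((6 - 20) + 237) - 268 = (-14 + 237) - 268 = 223 - 268 = -45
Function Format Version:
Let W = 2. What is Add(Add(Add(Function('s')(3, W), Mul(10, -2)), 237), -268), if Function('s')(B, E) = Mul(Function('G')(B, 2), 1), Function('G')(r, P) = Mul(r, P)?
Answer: -45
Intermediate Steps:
Function('G')(r, P) = Mul(P, r)
Function('s')(B, E) = Mul(2, B) (Function('s')(B, E) = Mul(Mul(2, B), 1) = Mul(2, B))
Add(Add(Add(Function('s')(3, W), Mul(10, -2)), 237), -268) = Add(Add(Add(Mul(2, 3), Mul(10, -2)), 237), -268) = Add(Add(Add(6, -20), 237), -268) = Add(Add(-14, 237), -268) = Add(223, -268) = -45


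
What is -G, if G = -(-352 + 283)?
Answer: -69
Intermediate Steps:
G = 69 (G = -1*(-69) = 69)
-G = -1*69 = -69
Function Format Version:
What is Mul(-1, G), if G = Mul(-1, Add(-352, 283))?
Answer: -69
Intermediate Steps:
G = 69 (G = Mul(-1, -69) = 69)
Mul(-1, G) = Mul(-1, 69) = -69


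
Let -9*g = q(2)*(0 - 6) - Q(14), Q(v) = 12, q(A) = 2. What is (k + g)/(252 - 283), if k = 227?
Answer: -689/93 ≈ -7.4086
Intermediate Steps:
g = 8/3 (g = -(2*(0 - 6) - 1*12)/9 = -(2*(-6) - 12)/9 = -(-12 - 12)/9 = -1/9*(-24) = 8/3 ≈ 2.6667)
(k + g)/(252 - 283) = (227 + 8/3)/(252 - 283) = (689/3)/(-31) = (689/3)*(-1/31) = -689/93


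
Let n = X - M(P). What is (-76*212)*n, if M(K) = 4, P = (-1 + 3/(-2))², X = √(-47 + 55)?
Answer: 64448 - 32224*√2 ≈ 18876.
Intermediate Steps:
X = 2*√2 (X = √8 = 2*√2 ≈ 2.8284)
P = 25/4 (P = (-1 + 3*(-½))² = (-1 - 3/2)² = (-5/2)² = 25/4 ≈ 6.2500)
n = -4 + 2*√2 (n = 2*√2 - 1*4 = 2*√2 - 4 = -4 + 2*√2 ≈ -1.1716)
(-76*212)*n = (-76*212)*(-4 + 2*√2) = -16112*(-4 + 2*√2) = 64448 - 32224*√2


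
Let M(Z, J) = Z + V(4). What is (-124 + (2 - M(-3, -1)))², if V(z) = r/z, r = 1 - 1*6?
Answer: 221841/16 ≈ 13865.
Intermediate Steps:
r = -5 (r = 1 - 6 = -5)
V(z) = -5/z
M(Z, J) = -5/4 + Z (M(Z, J) = Z - 5/4 = -5/4 + Z)
(-124 + (2 - M(-3, -1)))² = (-124 + (2 - (-5/4 - 3)))² = (-124 + (2 - 1*(-17/4)))² = (-124 + (2 + 17/4))² = (-124 + 25/4)² = (-471/4)² = 221841/16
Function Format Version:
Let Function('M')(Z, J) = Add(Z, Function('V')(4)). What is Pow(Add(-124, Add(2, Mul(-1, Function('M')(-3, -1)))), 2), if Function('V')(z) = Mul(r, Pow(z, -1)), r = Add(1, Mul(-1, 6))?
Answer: Rational(221841, 16) ≈ 13865.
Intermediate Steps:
r = -5 (r = Add(1, -6) = -5)
Function('V')(z) = Mul(-5, Pow(z, -1))
Function('M')(Z, J) = Add(Rational(-5, 4), Z) (Function('M')(Z, J) = Add(Z, Mul(-5, Pow(4, -1))) = Add(Z, Mul(-5, Rational(1, 4))) = Add(Z, Rational(-5, 4)) = Add(Rational(-5, 4), Z))
Pow(Add(-124, Add(2, Mul(-1, Function('M')(-3, -1)))), 2) = Pow(Add(-124, Add(2, Mul(-1, Add(Rational(-5, 4), -3)))), 2) = Pow(Add(-124, Add(2, Mul(-1, Rational(-17, 4)))), 2) = Pow(Add(-124, Add(2, Rational(17, 4))), 2) = Pow(Add(-124, Rational(25, 4)), 2) = Pow(Rational(-471, 4), 2) = Rational(221841, 16)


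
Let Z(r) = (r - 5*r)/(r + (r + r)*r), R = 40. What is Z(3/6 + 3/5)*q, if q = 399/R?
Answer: -399/32 ≈ -12.469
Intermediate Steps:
q = 399/40 ≈ 9.9750
Z(r) = -4*r/(r + 2*r²) (Z(r) = (-4*r)/(r + (2*r)*r) = (-4*r)/(r + 2*r²) = -4*r/(r + 2*r²))
Z(3/6 + 3/5)*q = -4/(1 + 2*(3/6 + 3/5))*(399/40) = -4/(1 + 2*(3*(⅙) + 3*(⅕)))*(399/40) = -4/(1 + 2*(½ + ⅗))*(399/40) = -4/(1 + 2*(11/10))*(399/40) = -4/(1 + 11/5)*(399/40) = -4/16/5*(399/40) = -4*5/16*(399/40) = -5/4*399/40 = -399/32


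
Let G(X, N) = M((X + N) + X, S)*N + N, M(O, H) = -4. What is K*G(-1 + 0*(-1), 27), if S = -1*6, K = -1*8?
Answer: 648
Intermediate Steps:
K = -8
S = -6
G(X, N) = -3*N (G(X, N) = -4*N + N = -3*N)
K*G(-1 + 0*(-1), 27) = -(-24)*27 = -8*(-81) = 648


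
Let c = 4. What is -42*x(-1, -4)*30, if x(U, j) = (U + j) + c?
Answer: 1260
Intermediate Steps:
x(U, j) = 4 + U + j (x(U, j) = (U + j) + 4 = 4 + U + j)
-42*x(-1, -4)*30 = -42*(4 - 1 - 4)*30 = -42*(-1)*30 = 42*30 = 1260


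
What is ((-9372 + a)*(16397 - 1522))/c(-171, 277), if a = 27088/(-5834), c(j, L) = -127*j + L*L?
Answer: -203428030750/143583491 ≈ -1416.8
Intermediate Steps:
c(j, L) = L² - 127*j (c(j, L) = -127*j + L² = L² - 127*j)
a = -13544/2917 (a = 27088*(-1/5834) = -13544/2917 ≈ -4.6431)
((-9372 + a)*(16397 - 1522))/c(-171, 277) = ((-9372 - 13544/2917)*(16397 - 1522))/(277² - 127*(-171)) = (-27351668/2917*14875)/(76729 + 21717) = -406856061500/2917/98446 = -406856061500/2917*1/98446 = -203428030750/143583491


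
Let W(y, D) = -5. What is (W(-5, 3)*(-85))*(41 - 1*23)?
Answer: 7650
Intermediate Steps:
(W(-5, 3)*(-85))*(41 - 1*23) = (-5*(-85))*(41 - 1*23) = 425*(41 - 23) = 425*18 = 7650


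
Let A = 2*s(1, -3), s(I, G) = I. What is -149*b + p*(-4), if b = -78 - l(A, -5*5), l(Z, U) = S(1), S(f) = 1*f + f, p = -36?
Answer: 12064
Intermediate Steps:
S(f) = 2*f (S(f) = f + f = 2*f)
A = 2 (A = 2*1 = 2)
l(Z, U) = 2 (l(Z, U) = 2*1 = 2)
b = -80 (b = -78 - 1*2 = -78 - 2 = -80)
-149*b + p*(-4) = -149*(-80) - 36*(-4) = 11920 + 144 = 12064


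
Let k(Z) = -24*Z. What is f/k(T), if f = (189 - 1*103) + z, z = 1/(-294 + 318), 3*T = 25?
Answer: -413/960 ≈ -0.43021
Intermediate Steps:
T = 25/3 (T = (1/3)*25 = 25/3 ≈ 8.3333)
z = 1/24 ≈ 0.041667
f = 2065/24 (f = (189 - 1*103) + 1/24 = (189 - 103) + 1/24 = 86 + 1/24 = 2065/24 ≈ 86.042)
k(Z) = -24*Z
f/k(T) = 2065/(24*((-24*25/3))) = (2065/24)/(-200) = (2065/24)*(-1/200) = -413/960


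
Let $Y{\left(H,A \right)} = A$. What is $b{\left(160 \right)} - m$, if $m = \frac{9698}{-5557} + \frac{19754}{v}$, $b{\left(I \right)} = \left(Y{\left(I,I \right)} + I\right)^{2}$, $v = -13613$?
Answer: $\frac{7746539750252}{75647441} \approx 1.024 \cdot 10^{5}$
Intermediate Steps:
$b{\left(I \right)} = 4 I^{2}$ ($b{\left(I \right)} = \left(I + I\right)^{2} = \left(2 I\right)^{2} = 4 I^{2}$)
$m = - \frac{241791852}{75647441}$ ($m = \frac{9698}{-5557} + \frac{19754}{-13613} = 9698 \left(- \frac{1}{5557}\right) + 19754 \left(- \frac{1}{13613}\right) = - \frac{9698}{5557} - \frac{19754}{13613} = - \frac{241791852}{75647441} \approx -3.1963$)
$b{\left(160 \right)} - m = 4 \cdot 160^{2} - - \frac{241791852}{75647441} = 4 \cdot 25600 + \frac{241791852}{75647441} = 102400 + \frac{241791852}{75647441} = \frac{7746539750252}{75647441}$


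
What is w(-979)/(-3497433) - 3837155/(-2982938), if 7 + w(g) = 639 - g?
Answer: 638827952857/496791704674 ≈ 1.2859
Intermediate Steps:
w(g) = 632 - g (w(g) = -7 + (639 - g) = 632 - g)
w(-979)/(-3497433) - 3837155/(-2982938) = (632 - 1*(-979))/(-3497433) - 3837155/(-2982938) = (632 + 979)*(-1/3497433) - 3837155*(-1/2982938) = 1611*(-1/3497433) + 548165/426134 = -537/1165811 + 548165/426134 = 638827952857/496791704674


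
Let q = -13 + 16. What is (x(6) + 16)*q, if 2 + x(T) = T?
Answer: 60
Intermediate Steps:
q = 3
x(T) = -2 + T
(x(6) + 16)*q = ((-2 + 6) + 16)*3 = (4 + 16)*3 = 20*3 = 60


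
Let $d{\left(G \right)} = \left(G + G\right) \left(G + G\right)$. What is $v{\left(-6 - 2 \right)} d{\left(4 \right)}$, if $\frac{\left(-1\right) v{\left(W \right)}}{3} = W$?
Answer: $1536$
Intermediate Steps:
$v{\left(W \right)} = - 3 W$
$d{\left(G \right)} = 4 G^{2}$ ($d{\left(G \right)} = 2 G 2 G = 4 G^{2}$)
$v{\left(-6 - 2 \right)} d{\left(4 \right)} = - 3 \left(-6 - 2\right) 4 \cdot 4^{2} = - 3 \left(-6 - 2\right) 4 \cdot 16 = \left(-3\right) \left(-8\right) 64 = 24 \cdot 64 = 1536$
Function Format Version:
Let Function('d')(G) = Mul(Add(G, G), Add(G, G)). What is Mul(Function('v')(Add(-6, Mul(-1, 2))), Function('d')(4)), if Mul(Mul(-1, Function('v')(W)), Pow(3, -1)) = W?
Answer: 1536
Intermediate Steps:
Function('v')(W) = Mul(-3, W)
Function('d')(G) = Mul(4, Pow(G, 2)) (Function('d')(G) = Mul(Mul(2, G), Mul(2, G)) = Mul(4, Pow(G, 2)))
Mul(Function('v')(Add(-6, Mul(-1, 2))), Function('d')(4)) = Mul(Mul(-3, Add(-6, Mul(-1, 2))), Mul(4, Pow(4, 2))) = Mul(Mul(-3, Add(-6, -2)), Mul(4, 16)) = Mul(Mul(-3, -8), 64) = Mul(24, 64) = 1536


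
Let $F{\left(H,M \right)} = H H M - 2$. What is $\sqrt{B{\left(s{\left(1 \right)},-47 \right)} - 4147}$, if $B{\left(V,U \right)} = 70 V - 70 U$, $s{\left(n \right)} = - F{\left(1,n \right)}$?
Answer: $i \sqrt{787} \approx 28.054 i$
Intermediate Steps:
$F{\left(H,M \right)} = -2 + M H^{2}$ ($F{\left(H,M \right)} = H^{2} M - 2 = M H^{2} - 2 = -2 + M H^{2}$)
$s{\left(n \right)} = 2 - n$ ($s{\left(n \right)} = - (-2 + n 1^{2}) = - (-2 + n 1) = - (-2 + n) = 2 - n$)
$B{\left(V,U \right)} = - 70 U + 70 V$
$\sqrt{B{\left(s{\left(1 \right)},-47 \right)} - 4147} = \sqrt{\left(\left(-70\right) \left(-47\right) + 70 \left(2 - 1\right)\right) - 4147} = \sqrt{\left(3290 + 70 \left(2 - 1\right)\right) - 4147} = \sqrt{\left(3290 + 70 \cdot 1\right) - 4147} = \sqrt{\left(3290 + 70\right) - 4147} = \sqrt{3360 - 4147} = \sqrt{-787} = i \sqrt{787}$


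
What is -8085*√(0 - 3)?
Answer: -8085*I*√3 ≈ -14004.0*I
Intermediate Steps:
-8085*√(0 - 3) = -8085*I*√3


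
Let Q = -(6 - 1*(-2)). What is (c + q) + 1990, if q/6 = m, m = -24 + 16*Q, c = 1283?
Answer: 2361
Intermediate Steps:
Q = -8 (Q = -(6 + 2) = -1*8 = -8)
m = -152 (m = -24 + 16*(-8) = -24 - 128 = -152)
q = -912 (q = 6*(-152) = -912)
(c + q) + 1990 = (1283 - 912) + 1990 = 371 + 1990 = 2361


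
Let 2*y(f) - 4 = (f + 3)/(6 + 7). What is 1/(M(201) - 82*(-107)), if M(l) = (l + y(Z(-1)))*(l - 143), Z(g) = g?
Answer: 13/267182 ≈ 4.8656e-5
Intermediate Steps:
y(f) = 55/26 + f/26 (y(f) = 2 + ((f + 3)/(6 + 7))/2 = 2 + ((3 + f)/13)/2 = 2 + ((3 + f)*(1/13))/2 = 2 + (3/13 + f/13)/2 = 2 + (3/26 + f/26) = 55/26 + f/26)
M(l) = (-143 + l)*(27/13 + l) (M(l) = (l + (55/26 + (1/26)*(-1)))*(l - 143) = (l + (55/26 - 1/26))*(-143 + l) = (l + 27/13)*(-143 + l) = (27/13 + l)*(-143 + l) = (-143 + l)*(27/13 + l))
1/(M(201) - 82*(-107)) = 1/((-297 + 201² - 1832/13*201) - 82*(-107)) = 1/((-297 + 40401 - 368232/13) + 8774) = 1/(153120/13 + 8774) = 1/(267182/13) = 13/267182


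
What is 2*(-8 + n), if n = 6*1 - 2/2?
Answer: -6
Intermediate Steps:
n = 5 (n = 6 - 2*1/2 = 6 - 1 = 5)
2*(-8 + n) = 2*(-8 + 5) = 2*(-3) = -6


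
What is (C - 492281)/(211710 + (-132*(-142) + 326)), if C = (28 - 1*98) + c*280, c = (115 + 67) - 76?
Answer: -42061/20980 ≈ -2.0048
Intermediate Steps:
c = 106 (c = 182 - 76 = 106)
C = 29610 (C = (28 - 1*98) + 106*280 = (28 - 98) + 29680 = -70 + 29680 = 29610)
(C - 492281)/(211710 + (-132*(-142) + 326)) = (29610 - 492281)/(211710 + (-132*(-142) + 326)) = -462671/(211710 + (18744 + 326)) = -462671/(211710 + 19070) = -462671/230780 = -462671*1/230780 = -42061/20980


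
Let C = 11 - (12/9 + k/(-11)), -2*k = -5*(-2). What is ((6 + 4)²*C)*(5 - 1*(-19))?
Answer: 243200/11 ≈ 22109.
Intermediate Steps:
k = -5 (k = -(-5)*(-2)/2 = -½*10 = -5)
C = 304/33 (C = 11 - (12/9 - 5/(-11)) = 11 - (12*(⅑) - 5*(-1/11)) = 11 - (4/3 + 5/11) = 11 - 1*59/33 = 11 - 59/33 = 304/33 ≈ 9.2121)
((6 + 4)²*C)*(5 - 1*(-19)) = ((6 + 4)²*(304/33))*(5 - 1*(-19)) = (10²*(304/33))*(5 + 19) = (100*(304/33))*24 = (30400/33)*24 = 243200/11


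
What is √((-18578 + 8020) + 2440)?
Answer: 3*I*√902 ≈ 90.1*I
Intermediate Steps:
√((-18578 + 8020) + 2440) = √(-10558 + 2440) = √(-8118) = 3*I*√902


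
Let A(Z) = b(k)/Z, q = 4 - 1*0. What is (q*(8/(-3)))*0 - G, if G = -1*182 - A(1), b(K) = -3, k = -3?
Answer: 179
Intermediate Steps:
q = 4 (q = 4 + 0 = 4)
A(Z) = -3/Z
G = -179 (G = -1*182 - (-3)/1 = -182 - (-3) = -182 - 1*(-3) = -182 + 3 = -179)
(q*(8/(-3)))*0 - G = (4*(8/(-3)))*0 - 1*(-179) = (4*(8*(-⅓)))*0 + 179 = (4*(-8/3))*0 + 179 = -32/3*0 + 179 = 0 + 179 = 179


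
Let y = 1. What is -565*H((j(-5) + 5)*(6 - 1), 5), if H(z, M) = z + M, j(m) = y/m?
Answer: -16385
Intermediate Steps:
j(m) = 1/m
H(z, M) = M + z
-565*H((j(-5) + 5)*(6 - 1), 5) = -565*(5 + (1/(-5) + 5)*(6 - 1)) = -565*(5 + (-⅕ + 5)*5) = -565*(5 + (24/5)*5) = -565*(5 + 24) = -565*29 = -16385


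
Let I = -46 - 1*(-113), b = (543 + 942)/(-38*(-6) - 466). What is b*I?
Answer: -99495/238 ≈ -418.05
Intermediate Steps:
b = -1485/238 (b = 1485/(228 - 466) = 1485/(-238) = 1485*(-1/238) = -1485/238 ≈ -6.2395)
I = 67 (I = -46 + 113 = 67)
b*I = -1485/238*67 = -99495/238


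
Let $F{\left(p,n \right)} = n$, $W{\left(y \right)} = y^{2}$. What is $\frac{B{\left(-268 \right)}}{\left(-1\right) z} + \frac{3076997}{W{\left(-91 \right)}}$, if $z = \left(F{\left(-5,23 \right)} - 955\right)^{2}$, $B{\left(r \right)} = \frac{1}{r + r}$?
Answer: $\frac{204656549284127}{550784054912} \approx 371.57$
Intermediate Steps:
$B{\left(r \right)} = \frac{1}{2 r}$
$z = 868624$ ($z = \left(23 - 955\right)^{2} = \left(-932\right)^{2} = 868624$)
$\frac{B{\left(-268 \right)}}{\left(-1\right) z} + \frac{3076997}{W{\left(-91 \right)}} = \frac{\frac{1}{2} \frac{1}{-268}}{\left(-1\right) 868624} + \frac{3076997}{\left(-91\right)^{2}} = \frac{\frac{1}{2} \left(- \frac{1}{268}\right)}{-868624} + \frac{3076997}{8281} = \left(- \frac{1}{536}\right) \left(- \frac{1}{868624}\right) + 3076997 \cdot \frac{1}{8281} = \frac{1}{465582464} + \frac{439571}{1183} = \frac{204656549284127}{550784054912}$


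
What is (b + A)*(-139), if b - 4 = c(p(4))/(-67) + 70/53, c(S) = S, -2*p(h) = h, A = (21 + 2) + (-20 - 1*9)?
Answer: 320534/3551 ≈ 90.266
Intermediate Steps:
A = -6 (A = 23 + (-20 - 9) = 23 - 29 = -6)
p(h) = -h/2
b = 19000/3551 (b = 4 + (-½*4/(-67) + 70/53) = 4 + (-2*(-1/67) + 70*(1/53)) = 4 + (2/67 + 70/53) = 4 + 4796/3551 = 19000/3551 ≈ 5.3506)
(b + A)*(-139) = (19000/3551 - 6)*(-139) = -2306/3551*(-139) = 320534/3551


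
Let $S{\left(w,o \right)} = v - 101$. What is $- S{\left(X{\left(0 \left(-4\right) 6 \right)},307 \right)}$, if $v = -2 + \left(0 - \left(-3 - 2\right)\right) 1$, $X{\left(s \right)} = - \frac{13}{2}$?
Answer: $98$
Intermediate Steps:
$X{\left(s \right)} = - \frac{13}{2}$ ($X{\left(s \right)} = \left(-13\right) \frac{1}{2} = - \frac{13}{2}$)
$v = 3$ ($v = -2 + \left(0 - \left(-3 - 2\right)\right) 1 = -2 + \left(0 - -5\right) 1 = -2 + \left(0 + 5\right) 1 = -2 + 5 \cdot 1 = -2 + 5 = 3$)
$S{\left(w,o \right)} = -98$ ($S{\left(w,o \right)} = 3 - 101 = -98$)
$- S{\left(X{\left(0 \left(-4\right) 6 \right)},307 \right)} = \left(-1\right) \left(-98\right) = 98$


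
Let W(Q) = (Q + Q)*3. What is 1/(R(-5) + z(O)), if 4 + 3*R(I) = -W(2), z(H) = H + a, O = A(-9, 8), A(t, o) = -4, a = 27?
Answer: 3/53 ≈ 0.056604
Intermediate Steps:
W(Q) = 6*Q (W(Q) = (2*Q)*3 = 6*Q)
O = -4
z(H) = 27 + H (z(H) = H + 27 = 27 + H)
R(I) = -16/3 (R(I) = -4/3 + (-6*2)/3 = -4/3 + (-1*12)/3 = -4/3 + (1/3)*(-12) = -4/3 - 4 = -16/3)
1/(R(-5) + z(O)) = 1/(-16/3 + (27 - 4)) = 1/(-16/3 + 23) = 1/(53/3) = 3/53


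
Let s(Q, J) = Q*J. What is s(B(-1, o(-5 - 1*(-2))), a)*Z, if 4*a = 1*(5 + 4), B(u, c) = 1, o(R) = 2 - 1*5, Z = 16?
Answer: 36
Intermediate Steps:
o(R) = -3 (o(R) = 2 - 5 = -3)
a = 9/4 (a = (1*(5 + 4))/4 = (1*9)/4 = (¼)*9 = 9/4 ≈ 2.2500)
s(Q, J) = J*Q
s(B(-1, o(-5 - 1*(-2))), a)*Z = ((9/4)*1)*16 = (9/4)*16 = 36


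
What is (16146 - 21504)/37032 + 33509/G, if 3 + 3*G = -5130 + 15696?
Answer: 29096185/3104516 ≈ 9.3722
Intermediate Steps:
G = 3521 (G = -1 + (-5130 + 15696)/3 = -1 + (⅓)*10566 = -1 + 3522 = 3521)
(16146 - 21504)/37032 + 33509/G = (16146 - 21504)/37032 + 33509/3521 = -5358*1/37032 + 33509*(1/3521) = -893/6172 + 4787/503 = 29096185/3104516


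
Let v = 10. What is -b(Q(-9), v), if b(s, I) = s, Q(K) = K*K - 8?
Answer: -73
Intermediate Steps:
Q(K) = -8 + K**2 (Q(K) = K**2 - 8 = -8 + K**2)
-b(Q(-9), v) = -(-8 + (-9)**2) = -(-8 + 81) = -1*73 = -73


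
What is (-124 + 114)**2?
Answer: 100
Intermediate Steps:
(-124 + 114)**2 = (-10)**2 = 100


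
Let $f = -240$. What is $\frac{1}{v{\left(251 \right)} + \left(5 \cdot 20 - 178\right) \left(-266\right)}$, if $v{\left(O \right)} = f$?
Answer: $\frac{1}{20508} \approx 4.8761 \cdot 10^{-5}$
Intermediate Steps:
$v{\left(O \right)} = -240$
$\frac{1}{v{\left(251 \right)} + \left(5 \cdot 20 - 178\right) \left(-266\right)} = \frac{1}{-240 + \left(5 \cdot 20 - 178\right) \left(-266\right)} = \frac{1}{-240 + \left(100 - 178\right) \left(-266\right)} = \frac{1}{-240 - -20748} = \frac{1}{-240 + 20748} = \frac{1}{20508}$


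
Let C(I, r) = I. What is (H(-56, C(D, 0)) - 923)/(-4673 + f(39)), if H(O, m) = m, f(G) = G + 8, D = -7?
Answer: 155/771 ≈ 0.20104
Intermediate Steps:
f(G) = 8 + G
(H(-56, C(D, 0)) - 923)/(-4673 + f(39)) = (-7 - 923)/(-4673 + (8 + 39)) = -930/(-4673 + 47) = -930/(-4626) = -930*(-1/4626) = 155/771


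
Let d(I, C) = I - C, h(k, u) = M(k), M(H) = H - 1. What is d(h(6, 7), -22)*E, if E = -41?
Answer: -1107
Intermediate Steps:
M(H) = -1 + H
h(k, u) = -1 + k
d(h(6, 7), -22)*E = ((-1 + 6) - 1*(-22))*(-41) = (5 + 22)*(-41) = 27*(-41) = -1107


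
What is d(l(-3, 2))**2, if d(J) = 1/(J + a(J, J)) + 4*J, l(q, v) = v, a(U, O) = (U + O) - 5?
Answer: 81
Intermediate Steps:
a(U, O) = -5 + O + U (a(U, O) = (O + U) - 5 = -5 + O + U)
d(J) = 1/(-5 + 3*J) + 4*J (d(J) = 1/(J + (-5 + J + J)) + 4*J = 1/(J + (-5 + 2*J)) + 4*J = 1/(-5 + 3*J) + 4*J)
d(l(-3, 2))**2 = ((1 - 20*2 + 12*2**2)/(-5 + 3*2))**2 = ((1 - 40 + 12*4)/(-5 + 6))**2 = ((1 - 40 + 48)/1)**2 = (1*9)**2 = 9**2 = 81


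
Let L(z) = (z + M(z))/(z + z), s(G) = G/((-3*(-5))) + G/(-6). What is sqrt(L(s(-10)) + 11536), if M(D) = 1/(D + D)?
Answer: sqrt(46147)/2 ≈ 107.41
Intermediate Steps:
M(D) = 1/(2*D)
s(G) = -G/10 (s(G) = G/15 + G*(-1/6) = G*(1/15) - G/6 = G/15 - G/6 = -G/10)
L(z) = (z + 1/(2*z))/(2*z) (L(z) = (z + 1/(2*z))/(z + z) = (z + 1/(2*z))/((2*z)) = (z + 1/(2*z))*(1/(2*z)) = (z + 1/(2*z))/(2*z))
sqrt(L(s(-10)) + 11536) = sqrt((1/2 + 1/(4*(-1/10*(-10))**2)) + 11536) = sqrt((1/2 + (1/4)/1**2) + 11536) = sqrt((1/2 + (1/4)*1) + 11536) = sqrt((1/2 + 1/4) + 11536) = sqrt(3/4 + 11536) = sqrt(46147/4) = sqrt(46147)/2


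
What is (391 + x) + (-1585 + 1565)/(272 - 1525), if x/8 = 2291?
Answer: 23454927/1253 ≈ 18719.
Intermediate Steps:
x = 18328 (x = 8*2291 = 18328)
(391 + x) + (-1585 + 1565)/(272 - 1525) = (391 + 18328) + (-1585 + 1565)/(272 - 1525) = 18719 - 20/(-1253) = 18719 - 20*(-1/1253) = 18719 + 20/1253 = 23454927/1253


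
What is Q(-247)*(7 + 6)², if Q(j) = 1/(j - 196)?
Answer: -169/443 ≈ -0.38149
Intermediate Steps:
Q(j) = 1/(-196 + j)
Q(-247)*(7 + 6)² = (7 + 6)²/(-196 - 247) = 13²/(-443) = -1/443*169 = -169/443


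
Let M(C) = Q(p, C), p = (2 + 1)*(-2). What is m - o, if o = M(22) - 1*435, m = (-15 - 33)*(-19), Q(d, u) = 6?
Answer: 1341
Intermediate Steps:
p = -6 (p = 3*(-2) = -6)
m = 912 (m = -48*(-19) = 912)
M(C) = 6
o = -429 (o = 6 - 1*435 = 6 - 435 = -429)
m - o = 912 - 1*(-429) = 912 + 429 = 1341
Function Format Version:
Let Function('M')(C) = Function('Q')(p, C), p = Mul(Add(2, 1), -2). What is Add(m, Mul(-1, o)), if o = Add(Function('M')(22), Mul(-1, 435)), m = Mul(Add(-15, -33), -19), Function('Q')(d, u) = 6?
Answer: 1341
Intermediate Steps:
p = -6 (p = Mul(3, -2) = -6)
m = 912 (m = Mul(-48, -19) = 912)
Function('M')(C) = 6
o = -429 (o = Add(6, Mul(-1, 435)) = Add(6, -435) = -429)
Add(m, Mul(-1, o)) = Add(912, Mul(-1, -429)) = Add(912, 429) = 1341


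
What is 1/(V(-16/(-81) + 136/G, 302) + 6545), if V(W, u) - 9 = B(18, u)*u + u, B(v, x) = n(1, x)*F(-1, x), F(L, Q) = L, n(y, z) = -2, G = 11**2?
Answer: 1/7460 ≈ 0.00013405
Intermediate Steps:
G = 121
B(v, x) = 2 (B(v, x) = -2*(-1) = 2)
V(W, u) = 9 + 3*u (V(W, u) = 9 + (2*u + u) = 9 + 3*u)
1/(V(-16/(-81) + 136/G, 302) + 6545) = 1/((9 + 3*302) + 6545) = 1/((9 + 906) + 6545) = 1/(915 + 6545) = 1/7460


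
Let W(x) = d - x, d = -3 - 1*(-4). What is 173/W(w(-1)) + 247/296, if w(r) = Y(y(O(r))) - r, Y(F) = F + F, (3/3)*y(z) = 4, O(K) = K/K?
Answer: -3077/148 ≈ -20.791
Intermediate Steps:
O(K) = 1
d = 1 (d = -3 + 4 = 1)
y(z) = 4
Y(F) = 2*F
w(r) = 8 - r (w(r) = 2*4 - r = 8 - r)
W(x) = 1 - x
173/W(w(-1)) + 247/296 = 173/(1 - (8 - 1*(-1))) + 247/296 = 173/(1 - (8 + 1)) + 247*(1/296) = 173/(1 - 1*9) + 247/296 = 173/(1 - 9) + 247/296 = 173/(-8) + 247/296 = 173*(-⅛) + 247/296 = -173/8 + 247/296 = -3077/148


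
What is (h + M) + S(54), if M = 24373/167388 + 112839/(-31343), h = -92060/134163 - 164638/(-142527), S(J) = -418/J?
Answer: -9197278502048515765/857450239696902852 ≈ -10.726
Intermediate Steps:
h = 2989097458/6373949967 (h = -92060*1/134163 - 164638*(-1/142527) = -92060/134163 + 164638/142527 = 2989097458/6373949967 ≈ 0.46896)
M = -1394151661/403572468 (M = 24373*(1/167388) + 112839*(-1/31343) = 24373/167388 - 112839/31343 = -1394151661/403572468 ≈ -3.4545)
(h + M) + S(54) = (2989097458/6373949967 - 1394151661/403572468) - 418/54 = -2559978498468786281/857450239696902852 - 418*1/54 = -2559978498468786281/857450239696902852 - 209/27 = -9197278502048515765/857450239696902852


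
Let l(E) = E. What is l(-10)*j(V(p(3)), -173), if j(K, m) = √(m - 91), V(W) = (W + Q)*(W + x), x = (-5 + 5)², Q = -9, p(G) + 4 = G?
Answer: -20*I*√66 ≈ -162.48*I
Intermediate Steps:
p(G) = -4 + G
x = 0 (x = 0² = 0)
V(W) = W*(-9 + W) (V(W) = (W - 9)*(W + 0) = (-9 + W)*W = W*(-9 + W))
j(K, m) = √(-91 + m)
l(-10)*j(V(p(3)), -173) = -10*√(-91 - 173) = -20*I*√66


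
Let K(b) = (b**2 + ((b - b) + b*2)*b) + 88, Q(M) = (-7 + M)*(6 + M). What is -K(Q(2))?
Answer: -4888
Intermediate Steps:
K(b) = 88 + 3*b**2 (K(b) = (b**2 + (0 + 2*b)*b) + 88 = (b**2 + (2*b)*b) + 88 = (b**2 + 2*b**2) + 88 = 3*b**2 + 88 = 88 + 3*b**2)
-K(Q(2)) = -(88 + 3*(-42 + 2**2 - 1*2)**2) = -(88 + 3*(-42 + 4 - 2)**2) = -(88 + 3*(-40)**2) = -(88 + 3*1600) = -(88 + 4800) = -1*4888 = -4888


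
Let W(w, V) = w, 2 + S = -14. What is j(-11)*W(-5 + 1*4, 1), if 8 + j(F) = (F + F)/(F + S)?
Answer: 194/27 ≈ 7.1852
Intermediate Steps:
S = -16 (S = -2 - 14 = -16)
j(F) = -8 + 2*F/(-16 + F) (j(F) = -8 + (F + F)/(F - 16) = -8 + (2*F)/(-16 + F) = -8 + 2*F/(-16 + F))
j(-11)*W(-5 + 1*4, 1) = (2*(64 - 3*(-11))/(-16 - 11))*(-5 + 1*4) = (2*(64 + 33)/(-27))*(-5 + 4) = (2*(-1/27)*97)*(-1) = -194/27*(-1) = 194/27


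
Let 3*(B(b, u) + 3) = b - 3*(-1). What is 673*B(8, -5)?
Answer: 1346/3 ≈ 448.67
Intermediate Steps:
B(b, u) = -2 + b/3 (B(b, u) = -3 + (b - 3*(-1))/3 = -3 + (b + 3)/3 = -3 + (3 + b)/3 = -3 + (1 + b/3) = -2 + b/3)
673*B(8, -5) = 673*(-2 + (1/3)*8) = 673*(-2 + 8/3) = 673*(2/3) = 1346/3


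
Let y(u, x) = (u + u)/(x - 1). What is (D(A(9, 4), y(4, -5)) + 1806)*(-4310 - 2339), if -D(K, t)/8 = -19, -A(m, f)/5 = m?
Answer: -13018742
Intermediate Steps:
y(u, x) = 2*u/(-1 + x) (y(u, x) = (2*u)/(-1 + x) = 2*u/(-1 + x))
A(m, f) = -5*m
D(K, t) = 152 (D(K, t) = -8*(-19) = 152)
(D(A(9, 4), y(4, -5)) + 1806)*(-4310 - 2339) = (152 + 1806)*(-4310 - 2339) = 1958*(-6649) = -13018742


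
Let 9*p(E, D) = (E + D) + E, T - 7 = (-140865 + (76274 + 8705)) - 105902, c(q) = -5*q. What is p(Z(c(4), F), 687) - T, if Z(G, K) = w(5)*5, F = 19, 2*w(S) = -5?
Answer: 1456691/9 ≈ 1.6185e+5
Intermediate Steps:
w(S) = -5/2 (w(S) = (½)*(-5) = -5/2)
T = -161781 (T = 7 + ((-140865 + (76274 + 8705)) - 105902) = 7 + ((-140865 + 84979) - 105902) = 7 + (-55886 - 105902) = 7 - 161788 = -161781)
Z(G, K) = -25/2 (Z(G, K) = -5/2*5 = -25/2)
p(E, D) = D/9 + 2*E/9 (p(E, D) = ((E + D) + E)/9 = ((D + E) + E)/9 = (D + 2*E)/9 = D/9 + 2*E/9)
p(Z(c(4), F), 687) - T = ((⅑)*687 + (2/9)*(-25/2)) - 1*(-161781) = (229/3 - 25/9) + 161781 = 662/9 + 161781 = 1456691/9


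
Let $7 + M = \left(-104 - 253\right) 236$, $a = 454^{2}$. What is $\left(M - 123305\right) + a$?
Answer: $-1448$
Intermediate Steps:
$a = 206116$
$M = -84259$ ($M = -7 + \left(-104 - 253\right) 236 = -7 - 84252 = -84259$)
$\left(M - 123305\right) + a = \left(-84259 - 123305\right) + 206116 = -207564 + 206116 = -1448$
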